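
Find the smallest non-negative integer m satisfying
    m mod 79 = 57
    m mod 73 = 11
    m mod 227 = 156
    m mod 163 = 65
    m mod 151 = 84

10615314429

From m ≡ 57 (mod 79) write m = 57 + 79t. Substituting into m ≡ 11 (mod 73) gives 79t ≡ 27 (mod 73), and since 6⁻¹ ≡ 61 (mod 73), t ≡ 41. Hence m ≡ 57 + 79·41 = 3296 (mod 5767).
From m ≡ 3296 (mod 5767) write m = 3296 + 5767t. Substituting into m ≡ 156 (mod 227) gives 5767t ≡ 38 (mod 227), and since 92⁻¹ ≡ 190 (mod 227), t ≡ 183. Hence m ≡ 3296 + 5767·183 = 1058657 (mod 1309109).
From m ≡ 1058657 (mod 1309109) write m = 1058657 + 1309109t. Substituting into m ≡ 65 (mod 163) gives 1309109t ≡ 93 (mod 163), and since 56⁻¹ ≡ 131 (mod 163), t ≡ 121. Hence m ≡ 1058657 + 1309109·121 = 159460846 (mod 213384767).
From m ≡ 159460846 (mod 213384767) write m = 159460846 + 213384767t. Substituting into m ≡ 84 (mod 151) gives 213384767t ≡ 70 (mod 151), and since 23⁻¹ ≡ 46 (mod 151), t ≡ 49. Hence m ≡ 159460846 + 213384767·49 = 10615314429 (mod 32221099817).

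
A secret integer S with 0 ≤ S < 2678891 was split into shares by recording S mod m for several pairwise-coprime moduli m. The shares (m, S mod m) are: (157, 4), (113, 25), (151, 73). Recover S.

The moduli are pairwise coprime; N = 157·113·151 = 2678891.
N/157 = 17063; 17063 ≡ 107 (mod 157); 107·135 ≡ 1, so inverse 135.
N/113 = 23707; 23707 ≡ 90 (mod 113); 90·54 ≡ 1, so inverse 54.
N/151 = 17741; 17741 ≡ 74 (mod 151); 74·100 ≡ 1, so inverse 100.
S ≡ 4·17063·135 + 25·23707·54 + 73·17741·100 = 170727770.
170727770 mod 2678891 = 1957637.

1957637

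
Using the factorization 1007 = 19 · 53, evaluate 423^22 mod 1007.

Mod 19: 423 ≡ 5; by Fermat, exponent reduces to 22 mod 18 = 4; 5^4 ≡ 17 (mod 19).
Mod 53: 423 ≡ 52; 52^22 ≡ 1 (mod 53).
Combine by CRT: x ≡ 17 (mod 19), x ≡ 1 (mod 53) ⇒ x ≡ 796 (mod 1007).

796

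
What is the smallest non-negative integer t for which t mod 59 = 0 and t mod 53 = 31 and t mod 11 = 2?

Combine the congruences pairwise.
From t ≡ 0 (mod 59) write t = 0 + 59s. Substituting into t ≡ 31 (mod 53) gives 59s ≡ 31 (mod 53), and since 6⁻¹ ≡ 9 (mod 53), s ≡ 14. Hence t ≡ 0 + 59·14 = 826 (mod 3127).
From t ≡ 826 (mod 3127) write t = 826 + 3127s. Substituting into t ≡ 2 (mod 11) gives 3127s ≡ 1 (mod 11), and since 3⁻¹ ≡ 4 (mod 11), s ≡ 4. Hence t ≡ 826 + 3127·4 = 13334 (mod 34397).

13334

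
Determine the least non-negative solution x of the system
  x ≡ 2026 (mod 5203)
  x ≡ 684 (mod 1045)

gcd(5203, 1045) = 11 and 11 | (684 − 2026), so the pair is consistent; merging gives x ≡ 319409 (mod 494285), where 494285 = lcm(5203, 1045).
The solution is unique modulo lcm(5203, 1045) = 494285.

319409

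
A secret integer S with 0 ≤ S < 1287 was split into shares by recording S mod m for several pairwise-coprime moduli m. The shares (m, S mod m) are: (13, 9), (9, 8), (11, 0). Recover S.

737

From S ≡ 9 (mod 13) write S = 9 + 13t. Substituting into S ≡ 8 (mod 9) gives 13t ≡ 8 (mod 9), and since 4⁻¹ ≡ 7 (mod 9), t ≡ 2. Hence S ≡ 9 + 13·2 = 35 (mod 117).
From S ≡ 35 (mod 117) write S = 35 + 117t. Substituting into S ≡ 0 (mod 11) gives 117t ≡ 9 (mod 11), and since 7⁻¹ ≡ 8 (mod 11), t ≡ 6. Hence S ≡ 35 + 117·6 = 737 (mod 1287).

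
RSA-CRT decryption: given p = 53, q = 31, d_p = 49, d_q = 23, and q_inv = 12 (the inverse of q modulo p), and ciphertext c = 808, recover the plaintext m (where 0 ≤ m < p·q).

1155

m₁ = c^(d_p) mod p: c ≡ 13 (mod 53), and 13^49 mod 53 = 42.
m₂ = c^(d_q) mod q: c ≡ 2 (mod 31), and 2^23 mod 31 = 8.
h = q_inv·(m₁ − m₂) mod p = 12·(42 − 8) mod 53 = 37.
m = m₂ + h·q = 8 + 37·31 = 1155.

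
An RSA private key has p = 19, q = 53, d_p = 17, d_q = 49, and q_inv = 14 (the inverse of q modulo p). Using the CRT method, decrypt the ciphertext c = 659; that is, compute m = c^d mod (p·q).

288

m₁ = c^(d_p) mod p: c ≡ 13 (mod 19), and 13^17 mod 19 = 3.
m₂ = c^(d_q) mod q: c ≡ 23 (mod 53), and 23^49 mod 53 = 23.
h = q_inv·(m₁ − m₂) mod p = 14·(3 − 23) mod 19 = 5.
m = m₂ + h·q = 23 + 5·53 = 288.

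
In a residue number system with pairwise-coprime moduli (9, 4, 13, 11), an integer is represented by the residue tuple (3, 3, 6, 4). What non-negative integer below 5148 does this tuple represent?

3711

The moduli are pairwise coprime; N = 9·4·13·11 = 5148.
N/9 = 572; 572 ≡ 5 (mod 9); 5·2 ≡ 1, so inverse 2.
N/4 = 1287; 1287 ≡ 3 (mod 4); 3·3 ≡ 1, so inverse 3.
N/13 = 396; 396 ≡ 6 (mod 13); 6·11 ≡ 1, so inverse 11.
N/11 = 468; 468 ≡ 6 (mod 11); 6·2 ≡ 1, so inverse 2.
x ≡ 3·572·2 + 3·1287·3 + 6·396·11 + 4·468·2 = 44895.
44895 mod 5148 = 3711.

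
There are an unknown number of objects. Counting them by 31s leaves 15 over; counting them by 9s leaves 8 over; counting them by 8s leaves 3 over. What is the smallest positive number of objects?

2123

The moduli are pairwise coprime; M = 31·9·8 = 2232.
M/31 = 72; 72 ≡ 10 (mod 31); 10·28 ≡ 1, so inverse 28.
M/9 = 248; 248 ≡ 5 (mod 9); 5·2 ≡ 1, so inverse 2.
M/8 = 279; 279 ≡ 7 (mod 8); 7·7 ≡ 1, so inverse 7.
N ≡ 15·72·28 + 8·248·2 + 3·279·7 = 40067.
40067 mod 2232 = 2123.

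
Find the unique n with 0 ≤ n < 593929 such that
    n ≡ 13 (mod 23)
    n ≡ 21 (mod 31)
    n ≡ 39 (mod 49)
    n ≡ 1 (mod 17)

489108

The moduli are pairwise coprime; M = 23·31·49·17 = 593929.
M/23 = 25823; 25823 ≡ 17 (mod 23); 17·19 ≡ 1, so inverse 19.
M/31 = 19159; 19159 ≡ 1 (mod 31), inverse 1.
M/49 = 12121; 12121 ≡ 18 (mod 49); 18·30 ≡ 1, so inverse 30.
M/17 = 34937; 34937 ≡ 2 (mod 17); 2·9 ≡ 1, so inverse 9.
n ≡ 13·25823·19 + 21·19159·1 + 39·12121·30 + 1·34937·9 = 21276623.
21276623 mod 593929 = 489108.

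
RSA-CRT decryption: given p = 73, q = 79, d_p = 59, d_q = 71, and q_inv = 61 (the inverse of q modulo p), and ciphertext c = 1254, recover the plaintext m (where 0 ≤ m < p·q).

m₁ = c^(d_p) mod p: c ≡ 13 (mod 73), and 13^59 mod 73 = 40.
m₂ = c^(d_q) mod q: c ≡ 69 (mod 79), and 69^71 mod 79 = 61.
h = q_inv·(m₁ − m₂) mod p = 61·(40 − 61) mod 73 = 33.
m = m₂ + h·q = 61 + 33·79 = 2668.

2668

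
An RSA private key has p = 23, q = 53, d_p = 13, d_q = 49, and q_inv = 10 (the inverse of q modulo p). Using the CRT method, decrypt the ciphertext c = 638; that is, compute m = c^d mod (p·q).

815

m₁ = c^(d_p) mod p: c ≡ 17 (mod 23), and 17^13 mod 23 = 10.
m₂ = c^(d_q) mod q: c ≡ 2 (mod 53), and 2^49 mod 53 = 20.
h = q_inv·(m₁ − m₂) mod p = 10·(10 − 20) mod 23 = 15.
m = m₂ + h·q = 20 + 15·53 = 815.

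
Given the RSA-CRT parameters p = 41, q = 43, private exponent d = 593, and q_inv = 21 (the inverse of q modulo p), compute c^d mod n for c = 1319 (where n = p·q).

d_p = d mod (p−1) = 593 mod 40 = 33; d_q = d mod (q−1) = 5.
m₁ = c^(d_p) mod p: c ≡ 7 (mod 41), and 7^33 mod 41 = 29.
m₂ = c^(d_q) mod q: c ≡ 29 (mod 43), and 29^5 mod 43 = 20.
h = q_inv·(m₁ − m₂) mod p = 21·(29 − 20) mod 41 = 25.
m = m₂ + h·q = 20 + 25·43 = 1095.

1095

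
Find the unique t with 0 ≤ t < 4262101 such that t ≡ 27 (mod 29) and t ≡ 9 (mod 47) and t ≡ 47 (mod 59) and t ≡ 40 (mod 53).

1003224

From t ≡ 27 (mod 29) write t = 27 + 29s. Substituting into t ≡ 9 (mod 47) gives 29s ≡ 29 (mod 47), and since 29⁻¹ ≡ 13 (mod 47), s ≡ 1. Hence t ≡ 27 + 29·1 = 56 (mod 1363).
From t ≡ 56 (mod 1363) write t = 56 + 1363s. Substituting into t ≡ 47 (mod 59) gives 1363s ≡ 50 (mod 59), and since 6⁻¹ ≡ 10 (mod 59), s ≡ 28. Hence t ≡ 56 + 1363·28 = 38220 (mod 80417).
From t ≡ 38220 (mod 80417) write t = 38220 + 80417s. Substituting into t ≡ 40 (mod 53) gives 80417s ≡ 33 (mod 53), and since 16⁻¹ ≡ 10 (mod 53), s ≡ 12. Hence t ≡ 38220 + 80417·12 = 1003224 (mod 4262101).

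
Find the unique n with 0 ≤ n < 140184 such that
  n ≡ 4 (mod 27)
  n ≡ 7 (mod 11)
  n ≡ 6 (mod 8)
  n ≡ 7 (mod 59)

103198

From n ≡ 4 (mod 27) write n = 4 + 27t. Substituting into n ≡ 7 (mod 11) gives 27t ≡ 3 (mod 11), and since 5⁻¹ ≡ 9 (mod 11), t ≡ 5. Hence n ≡ 4 + 27·5 = 139 (mod 297).
From n ≡ 139 (mod 297) write n = 139 + 297t. Substituting into n ≡ 6 (mod 8) gives 297t ≡ 3 (mod 8), and since 1⁻¹ ≡ 1 (mod 8), t ≡ 3. Hence n ≡ 139 + 297·3 = 1030 (mod 2376).
From n ≡ 1030 (mod 2376) write n = 1030 + 2376t. Substituting into n ≡ 7 (mod 59) gives 2376t ≡ 39 (mod 59), and since 16⁻¹ ≡ 48 (mod 59), t ≡ 43. Hence n ≡ 1030 + 2376·43 = 103198 (mod 140184).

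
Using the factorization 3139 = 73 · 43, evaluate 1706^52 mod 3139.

Mod 73: 1706 ≡ 27; 27^52 ≡ 1 (mod 73).
Mod 43: 1706 ≡ 29; by Fermat, exponent reduces to 52 mod 42 = 10; 29^10 ≡ 13 (mod 43).
Combine by CRT: x ≡ 1 (mod 73), x ≡ 13 (mod 43) ⇒ x ≡ 658 (mod 3139).

658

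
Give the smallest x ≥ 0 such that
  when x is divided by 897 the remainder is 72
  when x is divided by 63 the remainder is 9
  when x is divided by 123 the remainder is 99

Combine the congruences pairwise.
gcd(897, 63) = 3 and 3 | (9 − 72), so the pair is consistent; merging gives x ≡ 72 (mod 18837), where 18837 = lcm(897, 63).
gcd(18837, 123) = 3 and 3 | (99 − 72), so the pair is consistent; merging gives x ≡ 414486 (mod 772317), where 772317 = lcm(18837, 123).
The solution is unique modulo lcm(897, 63, 123) = 772317.

414486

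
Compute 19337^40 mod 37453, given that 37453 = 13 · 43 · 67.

Mod 13: 19337 ≡ 6; by Fermat, exponent reduces to 40 mod 12 = 4; 6^4 ≡ 9 (mod 13).
Mod 43: 19337 ≡ 30; 30^40 ≡ 14 (mod 43).
Mod 67: 19337 ≡ 41; 41^40 ≡ 55 (mod 67).
Combine by CRT: x ≡ 9 (mod 13), x ≡ 14 (mod 43), x ≡ 55 (mod 67) ⇒ x ≡ 18547 (mod 37453).

18547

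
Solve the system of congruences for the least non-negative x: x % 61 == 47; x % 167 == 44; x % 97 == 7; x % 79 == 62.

71889035

The moduli are pairwise coprime; N = 61·167·97·79 = 78062981.
N/61 = 1279721; 1279721 ≡ 2 (mod 61); 2·31 ≡ 1, so inverse 31.
N/167 = 467443; 467443 ≡ 10 (mod 167); 10·117 ≡ 1, so inverse 117.
N/97 = 804773; 804773 ≡ 61 (mod 97); 61·35 ≡ 1, so inverse 35.
N/79 = 988139; 988139 ≡ 7 (mod 79); 7·34 ≡ 1, so inverse 34.
x ≡ 47·1279721·31 + 44·467443·117 + 7·804773·35 + 62·988139·34 = 6551116458.
6551116458 mod 78062981 = 71889035.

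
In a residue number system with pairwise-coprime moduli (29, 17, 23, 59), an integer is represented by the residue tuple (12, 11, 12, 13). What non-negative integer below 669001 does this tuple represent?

From x ≡ 12 (mod 29) write x = 12 + 29t. Substituting into x ≡ 11 (mod 17) gives 29t ≡ 16 (mod 17), and since 12⁻¹ ≡ 10 (mod 17), t ≡ 7. Hence x ≡ 12 + 29·7 = 215 (mod 493).
From x ≡ 215 (mod 493) write x = 215 + 493t. Substituting into x ≡ 12 (mod 23) gives 493t ≡ 4 (mod 23), and since 10⁻¹ ≡ 7 (mod 23), t ≡ 5. Hence x ≡ 215 + 493·5 = 2680 (mod 11339).
From x ≡ 2680 (mod 11339) write x = 2680 + 11339t. Substituting into x ≡ 13 (mod 59) gives 11339t ≡ 47 (mod 59), and since 11⁻¹ ≡ 43 (mod 59), t ≡ 15. Hence x ≡ 2680 + 11339·15 = 172765 (mod 669001).

172765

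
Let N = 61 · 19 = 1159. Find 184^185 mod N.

Mod 61: 184 ≡ 1; by Fermat, exponent reduces to 185 mod 60 = 5; 1^5 ≡ 1 (mod 61).
Mod 19: 184 ≡ 13; by Fermat, exponent reduces to 185 mod 18 = 5; 13^5 ≡ 14 (mod 19).
Combine by CRT: x ≡ 1 (mod 61), x ≡ 14 (mod 19) ⇒ x ≡ 489 (mod 1159).

489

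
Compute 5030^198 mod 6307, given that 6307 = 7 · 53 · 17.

Mod 7: 5030 ≡ 4; since 6 | 198, by Fermat 4^198 ≡ 1 (mod 7).
Mod 53: 5030 ≡ 48; by Fermat, exponent reduces to 198 mod 52 = 42; 48^42 ≡ 40 (mod 53).
Mod 17: 5030 ≡ 15; by Fermat, exponent reduces to 198 mod 16 = 6; 15^6 ≡ 13 (mod 17).
Combine by CRT: x ≡ 1 (mod 7), x ≡ 40 (mod 53), x ≡ 13 (mod 17) ⇒ x ≡ 5181 (mod 6307).

5181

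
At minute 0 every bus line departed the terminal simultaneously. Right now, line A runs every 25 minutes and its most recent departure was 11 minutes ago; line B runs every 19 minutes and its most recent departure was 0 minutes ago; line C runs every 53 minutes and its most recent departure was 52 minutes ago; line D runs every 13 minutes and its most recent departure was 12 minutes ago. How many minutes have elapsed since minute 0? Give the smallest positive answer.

The moduli are pairwise coprime; N = 25·19·53·13 = 327275.
N/25 = 13091; 13091 ≡ 16 (mod 25); 16·11 ≡ 1, so inverse 11.
N/19 = 17225; 17225 ≡ 11 (mod 19); 11·7 ≡ 1, so inverse 7.
N/53 = 6175; 6175 ≡ 27 (mod 53); 27·2 ≡ 1, so inverse 2.
N/13 = 25175; 25175 ≡ 7 (mod 13); 7·2 ≡ 1, so inverse 2.
t ≡ 11·13091·11 + 0·17225·7 + 52·6175·2 + 12·25175·2 = 2830411.
2830411 mod 327275 = 212211.

212211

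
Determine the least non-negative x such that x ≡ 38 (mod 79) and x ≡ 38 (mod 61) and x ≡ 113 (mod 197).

The moduli are pairwise coprime; N = 79·61·197 = 949343.
N/79 = 12017; 12017 ≡ 9 (mod 79); 9·44 ≡ 1, so inverse 44.
N/61 = 15563; 15563 ≡ 8 (mod 61); 8·23 ≡ 1, so inverse 23.
N/197 = 4819; 4819 ≡ 91 (mod 197); 91·13 ≡ 1, so inverse 13.
x ≡ 38·12017·44 + 38·15563·23 + 113·4819·13 = 40773597.
40773597 mod 949343 = 901191.

901191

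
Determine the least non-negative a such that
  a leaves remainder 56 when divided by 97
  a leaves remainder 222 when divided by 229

13733

From a ≡ 56 (mod 97) write a = 56 + 97t. Substituting into a ≡ 222 (mod 229) gives 97t ≡ 166 (mod 229), and since 97⁻¹ ≡ 85 (mod 229), t ≡ 141. Hence a ≡ 56 + 97·141 = 13733 (mod 22213).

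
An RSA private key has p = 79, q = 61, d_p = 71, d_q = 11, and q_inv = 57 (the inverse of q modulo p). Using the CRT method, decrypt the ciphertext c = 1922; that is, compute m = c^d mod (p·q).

m₁ = c^(d_p) mod p: c ≡ 26 (mod 79), and 26^71 mod 79 = 25.
m₂ = c^(d_q) mod q: c ≡ 31 (mod 61), and 31^11 mod 61 = 7.
h = q_inv·(m₁ − m₂) mod p = 57·(25 − 7) mod 79 = 78.
m = m₂ + h·q = 7 + 78·61 = 4765.

4765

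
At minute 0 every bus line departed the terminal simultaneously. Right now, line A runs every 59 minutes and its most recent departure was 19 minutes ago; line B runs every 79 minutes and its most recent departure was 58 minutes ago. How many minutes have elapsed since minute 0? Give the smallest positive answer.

137

From t ≡ 19 (mod 59) write t = 19 + 59s. Substituting into t ≡ 58 (mod 79) gives 59s ≡ 39 (mod 79), and since 59⁻¹ ≡ 75 (mod 79), s ≡ 2. Hence t ≡ 19 + 59·2 = 137 (mod 4661).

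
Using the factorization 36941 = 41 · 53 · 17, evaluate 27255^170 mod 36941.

Mod 41: 27255 ≡ 31; by Fermat, exponent reduces to 170 mod 40 = 10; 31^10 ≡ 1 (mod 41).
Mod 53: 27255 ≡ 13; by Fermat, exponent reduces to 170 mod 52 = 14; 13^14 ≡ 13 (mod 53).
Mod 17: 27255 ≡ 4; by Fermat, exponent reduces to 170 mod 16 = 10; 4^10 ≡ 16 (mod 17).
Combine by CRT: x ≡ 1 (mod 41), x ≡ 13 (mod 53), x ≡ 16 (mod 17) ⇒ x ≡ 8652 (mod 36941).

8652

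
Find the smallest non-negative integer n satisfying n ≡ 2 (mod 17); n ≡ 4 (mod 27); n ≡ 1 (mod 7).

The moduli are pairwise coprime; M = 17·27·7 = 3213.
M/17 = 189; 189 ≡ 2 (mod 17); 2·9 ≡ 1, so inverse 9.
M/27 = 119; 119 ≡ 11 (mod 27); 11·5 ≡ 1, so inverse 5.
M/7 = 459; 459 ≡ 4 (mod 7); 4·2 ≡ 1, so inverse 2.
n ≡ 2·189·9 + 4·119·5 + 1·459·2 = 6700.
6700 mod 3213 = 274.

274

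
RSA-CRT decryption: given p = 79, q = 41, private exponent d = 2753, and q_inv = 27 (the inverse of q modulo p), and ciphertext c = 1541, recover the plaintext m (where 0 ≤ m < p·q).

2810

d_p = d mod (p−1) = 2753 mod 78 = 23; d_q = d mod (q−1) = 33.
m₁ = c^(d_p) mod p: c ≡ 40 (mod 79), and 40^23 mod 79 = 45.
m₂ = c^(d_q) mod q: c ≡ 24 (mod 41), and 24^33 mod 41 = 22.
h = q_inv·(m₁ − m₂) mod p = 27·(45 − 22) mod 79 = 68.
m = m₂ + h·q = 22 + 68·41 = 2810.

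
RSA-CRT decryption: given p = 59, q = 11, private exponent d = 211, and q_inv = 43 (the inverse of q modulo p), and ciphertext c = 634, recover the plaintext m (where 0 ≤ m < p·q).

227

d_p = d mod (p−1) = 211 mod 58 = 37; d_q = d mod (q−1) = 1.
m₁ = c^(d_p) mod p: c ≡ 44 (mod 59), and 44^37 mod 59 = 50.
m₂ = c^(d_q) mod q: c ≡ 7 (mod 11), and 7^1 mod 11 = 7.
h = q_inv·(m₁ − m₂) mod p = 43·(50 − 7) mod 59 = 20.
m = m₂ + h·q = 7 + 20·11 = 227.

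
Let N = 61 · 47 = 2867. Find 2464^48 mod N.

Mod 61: 2464 ≡ 24; 24^48 ≡ 9 (mod 61).
Mod 47: 2464 ≡ 20; by Fermat, exponent reduces to 48 mod 46 = 2; 20^2 ≡ 24 (mod 47).
Combine by CRT: x ≡ 9 (mod 61), x ≡ 24 (mod 47) ⇒ x ≡ 2327 (mod 2867).

2327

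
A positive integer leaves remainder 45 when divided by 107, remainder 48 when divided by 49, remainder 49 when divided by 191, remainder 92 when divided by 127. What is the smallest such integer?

125861791

The moduli are pairwise coprime; N = 107·49·191·127 = 127179451.
N/107 = 1188593; 1188593 ≡ 37 (mod 107); 37·81 ≡ 1, so inverse 81.
N/49 = 2595499; 2595499 ≡ 18 (mod 49); 18·30 ≡ 1, so inverse 30.
N/191 = 665861; 665861 ≡ 35 (mod 191); 35·131 ≡ 1, so inverse 131.
N/127 = 1001413; 1001413 ≡ 18 (mod 127); 18·120 ≡ 1, so inverse 120.
k ≡ 45·1188593·81 + 48·2595499·30 + 49·665861·131 + 92·1001413·120 = 23399701324.
23399701324 mod 127179451 = 125861791.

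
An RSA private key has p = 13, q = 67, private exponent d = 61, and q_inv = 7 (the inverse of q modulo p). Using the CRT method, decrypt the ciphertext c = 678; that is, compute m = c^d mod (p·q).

d_p = d mod (p−1) = 61 mod 12 = 1; d_q = d mod (q−1) = 61.
m₁ = c^(d_p) mod p: c ≡ 2 (mod 13), and 2^1 mod 13 = 2.
m₂ = c^(d_q) mod q: c ≡ 8 (mod 67), and 8^61 mod 67 = 27.
h = q_inv·(m₁ − m₂) mod p = 7·(2 − 27) mod 13 = 7.
m = m₂ + h·q = 27 + 7·67 = 496.

496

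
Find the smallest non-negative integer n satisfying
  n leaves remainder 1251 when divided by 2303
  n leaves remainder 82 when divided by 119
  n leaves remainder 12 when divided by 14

21978

Combine the congruences pairwise.
gcd(2303, 119) = 7 and 7 | (82 − 1251), so the pair is consistent; merging gives n ≡ 21978 (mod 39151), where 39151 = lcm(2303, 119).
gcd(39151, 14) = 7 and 7 | (12 − 21978), so the pair is consistent; merging gives n ≡ 21978 (mod 78302), where 78302 = lcm(39151, 14).
The solution is unique modulo lcm(2303, 119, 14) = 78302.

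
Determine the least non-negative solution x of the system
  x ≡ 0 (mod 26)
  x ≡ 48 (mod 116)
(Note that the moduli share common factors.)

gcd(26, 116) = 2 and 2 | (48 − 0), so the pair is consistent; merging gives x ≡ 1092 (mod 1508), where 1508 = lcm(26, 116).
The solution is unique modulo lcm(26, 116) = 1508.

1092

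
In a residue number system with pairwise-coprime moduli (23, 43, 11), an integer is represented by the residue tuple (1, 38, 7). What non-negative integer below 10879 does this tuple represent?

Combine the congruences pairwise.
From x ≡ 1 (mod 23) write x = 1 + 23t. Substituting into x ≡ 38 (mod 43) gives 23t ≡ 37 (mod 43), and since 23⁻¹ ≡ 15 (mod 43), t ≡ 39. Hence x ≡ 1 + 23·39 = 898 (mod 989).
From x ≡ 898 (mod 989) write x = 898 + 989t. Substituting into x ≡ 7 (mod 11) gives 989t ≡ 0 (mod 11), and since 10⁻¹ ≡ 10 (mod 11), t ≡ 0. Hence x ≡ 898 + 989·0 = 898 (mod 10879).

898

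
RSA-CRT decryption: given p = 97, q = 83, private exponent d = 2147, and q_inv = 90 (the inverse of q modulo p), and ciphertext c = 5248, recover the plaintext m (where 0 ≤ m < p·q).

3479

d_p = d mod (p−1) = 2147 mod 96 = 35; d_q = d mod (q−1) = 15.
m₁ = c^(d_p) mod p: c ≡ 10 (mod 97), and 10^35 mod 97 = 84.
m₂ = c^(d_q) mod q: c ≡ 19 (mod 83), and 19^15 mod 83 = 76.
h = q_inv·(m₁ − m₂) mod p = 90·(84 − 76) mod 97 = 41.
m = m₂ + h·q = 76 + 41·83 = 3479.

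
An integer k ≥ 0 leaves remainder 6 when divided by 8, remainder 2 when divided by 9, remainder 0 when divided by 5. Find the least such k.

110

From k ≡ 6 (mod 8) write k = 6 + 8t. Substituting into k ≡ 2 (mod 9) gives 8t ≡ 5 (mod 9), and since 8⁻¹ ≡ 8 (mod 9), t ≡ 4. Hence k ≡ 6 + 8·4 = 38 (mod 72).
From k ≡ 38 (mod 72) write k = 38 + 72t. Substituting into k ≡ 0 (mod 5) gives 72t ≡ 2 (mod 5), and since 2⁻¹ ≡ 3 (mod 5), t ≡ 1. Hence k ≡ 38 + 72·1 = 110 (mod 360).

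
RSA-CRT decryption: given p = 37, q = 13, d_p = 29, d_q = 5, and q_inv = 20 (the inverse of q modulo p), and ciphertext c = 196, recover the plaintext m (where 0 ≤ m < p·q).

m₁ = c^(d_p) mod p: c ≡ 11 (mod 37), and 11^29 mod 37 = 27.
m₂ = c^(d_q) mod q: c ≡ 1 (mod 13), and 1^5 mod 13 = 1.
h = q_inv·(m₁ − m₂) mod p = 20·(27 − 1) mod 37 = 2.
m = m₂ + h·q = 1 + 2·13 = 27.

27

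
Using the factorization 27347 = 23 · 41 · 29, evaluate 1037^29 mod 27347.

22990

Mod 23: 1037 ≡ 2; by Fermat, exponent reduces to 29 mod 22 = 7; 2^7 ≡ 13 (mod 23).
Mod 41: 1037 ≡ 12; 12^29 ≡ 30 (mod 41).
Mod 29: 1037 ≡ 22; by Fermat, exponent reduces to 29 mod 28 = 1; 22^1 ≡ 22 (mod 29).
Combine by CRT: x ≡ 13 (mod 23), x ≡ 30 (mod 41), x ≡ 22 (mod 29) ⇒ x ≡ 22990 (mod 27347).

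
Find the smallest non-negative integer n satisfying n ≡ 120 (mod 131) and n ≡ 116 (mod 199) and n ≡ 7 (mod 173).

323690

Combine the congruences pairwise.
From n ≡ 120 (mod 131) write n = 120 + 131t. Substituting into n ≡ 116 (mod 199) gives 131t ≡ 195 (mod 199), and since 131⁻¹ ≡ 79 (mod 199), t ≡ 82. Hence n ≡ 120 + 131·82 = 10862 (mod 26069).
From n ≡ 10862 (mod 26069) write n = 10862 + 26069t. Substituting into n ≡ 7 (mod 173) gives 26069t ≡ 44 (mod 173), and since 119⁻¹ ≡ 16 (mod 173), t ≡ 12. Hence n ≡ 10862 + 26069·12 = 323690 (mod 4509937).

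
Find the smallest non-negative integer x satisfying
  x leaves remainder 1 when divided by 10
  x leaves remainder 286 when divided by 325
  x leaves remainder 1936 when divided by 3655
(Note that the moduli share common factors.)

gcd(10, 325) = 5 and 5 | (286 − 1), so the pair is consistent; merging gives x ≡ 611 (mod 650), where 650 = lcm(10, 325).
gcd(650, 3655) = 5 and 5 | (1936 − 611), so the pair is consistent; merging gives x ≡ 312611 (mod 475150), where 475150 = lcm(650, 3655).
The solution is unique modulo lcm(10, 325, 3655) = 475150.

312611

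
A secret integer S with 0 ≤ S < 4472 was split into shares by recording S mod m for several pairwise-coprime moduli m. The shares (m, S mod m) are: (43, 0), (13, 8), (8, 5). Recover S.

The moduli are pairwise coprime; N = 43·13·8 = 4472.
N/43 = 104; 104 ≡ 18 (mod 43); 18·12 ≡ 1, so inverse 12.
N/13 = 344; 344 ≡ 6 (mod 13); 6·11 ≡ 1, so inverse 11.
N/8 = 559; 559 ≡ 7 (mod 8); 7·7 ≡ 1, so inverse 7.
S ≡ 0·104·12 + 8·344·11 + 5·559·7 = 49837.
49837 mod 4472 = 645.

645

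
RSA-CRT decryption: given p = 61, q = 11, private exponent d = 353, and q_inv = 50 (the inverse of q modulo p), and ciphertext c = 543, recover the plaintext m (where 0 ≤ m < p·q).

636

d_p = d mod (p−1) = 353 mod 60 = 53; d_q = d mod (q−1) = 3.
m₁ = c^(d_p) mod p: c ≡ 55 (mod 61), and 55^53 mod 61 = 26.
m₂ = c^(d_q) mod q: c ≡ 4 (mod 11), and 4^3 mod 11 = 9.
h = q_inv·(m₁ − m₂) mod p = 50·(26 − 9) mod 61 = 57.
m = m₂ + h·q = 9 + 57·11 = 636.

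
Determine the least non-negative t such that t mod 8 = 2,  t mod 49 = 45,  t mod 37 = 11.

The moduli are pairwise coprime; N = 8·49·37 = 14504.
N/8 = 1813; 1813 ≡ 5 (mod 8); 5·5 ≡ 1, so inverse 5.
N/49 = 296; 296 ≡ 2 (mod 49); 2·25 ≡ 1, so inverse 25.
N/37 = 392; 392 ≡ 22 (mod 37); 22·32 ≡ 1, so inverse 32.
t ≡ 2·1813·5 + 45·296·25 + 11·392·32 = 489114.
489114 mod 14504 = 10482.

10482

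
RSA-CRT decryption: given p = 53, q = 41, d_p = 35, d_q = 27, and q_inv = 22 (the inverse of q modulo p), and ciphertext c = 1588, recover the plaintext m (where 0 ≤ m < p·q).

35

m₁ = c^(d_p) mod p: c ≡ 51 (mod 53), and 51^35 mod 53 = 35.
m₂ = c^(d_q) mod q: c ≡ 30 (mod 41), and 30^27 mod 41 = 35.
h = q_inv·(m₁ − m₂) mod p = 22·(35 − 35) mod 53 = 0.
m = m₂ + h·q = 35 + 0·41 = 35.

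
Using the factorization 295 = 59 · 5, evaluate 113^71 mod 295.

267

Mod 59: 113 ≡ 54; by Fermat, exponent reduces to 71 mod 58 = 13; 54^13 ≡ 31 (mod 59).
Mod 5: 113 ≡ 3; by Fermat, exponent reduces to 71 mod 4 = 3; 3^3 ≡ 2 (mod 5).
Combine by CRT: x ≡ 31 (mod 59), x ≡ 2 (mod 5) ⇒ x ≡ 267 (mod 295).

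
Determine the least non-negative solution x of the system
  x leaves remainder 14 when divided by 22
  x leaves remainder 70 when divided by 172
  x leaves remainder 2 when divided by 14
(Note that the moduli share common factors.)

gcd(22, 172) = 2 and 2 | (70 − 14), so the pair is consistent; merging gives x ≡ 586 (mod 1892), where 1892 = lcm(22, 172).
gcd(1892, 14) = 2 and 2 | (2 − 586), so the pair is consistent; merging gives x ≡ 4370 (mod 13244), where 13244 = lcm(1892, 14).
The solution is unique modulo lcm(22, 172, 14) = 13244.

4370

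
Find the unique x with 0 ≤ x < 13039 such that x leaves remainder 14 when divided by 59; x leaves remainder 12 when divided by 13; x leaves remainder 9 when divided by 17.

3613

From x ≡ 14 (mod 59) write x = 14 + 59t. Substituting into x ≡ 12 (mod 13) gives 59t ≡ 11 (mod 13), and since 7⁻¹ ≡ 2 (mod 13), t ≡ 9. Hence x ≡ 14 + 59·9 = 545 (mod 767).
From x ≡ 545 (mod 767) write x = 545 + 767t. Substituting into x ≡ 9 (mod 17) gives 767t ≡ 8 (mod 17), and since 2⁻¹ ≡ 9 (mod 17), t ≡ 4. Hence x ≡ 545 + 767·4 = 3613 (mod 13039).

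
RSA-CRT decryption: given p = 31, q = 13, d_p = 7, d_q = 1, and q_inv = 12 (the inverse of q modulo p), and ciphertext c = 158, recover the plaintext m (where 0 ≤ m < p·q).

327

m₁ = c^(d_p) mod p: c ≡ 3 (mod 31), and 3^7 mod 31 = 17.
m₂ = c^(d_q) mod q: c ≡ 2 (mod 13), and 2^1 mod 13 = 2.
h = q_inv·(m₁ − m₂) mod p = 12·(17 − 2) mod 31 = 25.
m = m₂ + h·q = 2 + 25·13 = 327.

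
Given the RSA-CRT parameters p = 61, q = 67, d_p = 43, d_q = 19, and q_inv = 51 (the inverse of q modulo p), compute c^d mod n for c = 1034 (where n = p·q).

766

m₁ = c^(d_p) mod p: c ≡ 58 (mod 61), and 58^43 mod 61 = 34.
m₂ = c^(d_q) mod q: c ≡ 29 (mod 67), and 29^19 mod 67 = 29.
h = q_inv·(m₁ − m₂) mod p = 51·(34 − 29) mod 61 = 11.
m = m₂ + h·q = 29 + 11·67 = 766.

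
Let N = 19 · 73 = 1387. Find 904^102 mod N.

1046

Mod 19: 904 ≡ 11; by Fermat, exponent reduces to 102 mod 18 = 12; 11^12 ≡ 1 (mod 19).
Mod 73: 904 ≡ 28; by Fermat, exponent reduces to 102 mod 72 = 30; 28^30 ≡ 24 (mod 73).
Combine by CRT: x ≡ 1 (mod 19), x ≡ 24 (mod 73) ⇒ x ≡ 1046 (mod 1387).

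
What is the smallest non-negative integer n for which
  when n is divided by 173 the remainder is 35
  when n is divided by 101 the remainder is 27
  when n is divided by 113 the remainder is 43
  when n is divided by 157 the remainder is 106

221602309

From n ≡ 35 (mod 173) write n = 35 + 173t. Substituting into n ≡ 27 (mod 101) gives 173t ≡ 93 (mod 101), and since 72⁻¹ ≡ 94 (mod 101), t ≡ 56. Hence n ≡ 35 + 173·56 = 9723 (mod 17473).
From n ≡ 9723 (mod 17473) write n = 9723 + 17473t. Substituting into n ≡ 43 (mod 113) gives 17473t ≡ 38 (mod 113), and since 71⁻¹ ≡ 78 (mod 113), t ≡ 26. Hence n ≡ 9723 + 17473·26 = 464021 (mod 1974449).
From n ≡ 464021 (mod 1974449) write n = 464021 + 1974449t. Substituting into n ≡ 106 (mod 157) gives 1974449t ≡ 20 (mod 157), and since 17⁻¹ ≡ 37 (mod 157), t ≡ 112. Hence n ≡ 464021 + 1974449·112 = 221602309 (mod 309988493).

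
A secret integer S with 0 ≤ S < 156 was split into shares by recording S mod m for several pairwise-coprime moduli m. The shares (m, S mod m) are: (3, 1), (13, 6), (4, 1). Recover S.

From S ≡ 1 (mod 3) write S = 1 + 3t. Substituting into S ≡ 6 (mod 13) gives 3t ≡ 5 (mod 13), and since 3⁻¹ ≡ 9 (mod 13), t ≡ 6. Hence S ≡ 1 + 3·6 = 19 (mod 39).
From S ≡ 19 (mod 39) write S = 19 + 39t. Substituting into S ≡ 1 (mod 4) gives 39t ≡ 2 (mod 4), and since 3⁻¹ ≡ 3 (mod 4), t ≡ 2. Hence S ≡ 19 + 39·2 = 97 (mod 156).

97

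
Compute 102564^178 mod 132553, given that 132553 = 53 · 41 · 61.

19157

Mod 53: 102564 ≡ 9; by Fermat, exponent reduces to 178 mod 52 = 22; 9^22 ≡ 24 (mod 53).
Mod 41: 102564 ≡ 23; by Fermat, exponent reduces to 178 mod 40 = 18; 23^18 ≡ 10 (mod 41).
Mod 61: 102564 ≡ 23; by Fermat, exponent reduces to 178 mod 60 = 58; 23^58 ≡ 3 (mod 61).
Combine by CRT: x ≡ 24 (mod 53), x ≡ 10 (mod 41), x ≡ 3 (mod 61) ⇒ x ≡ 19157 (mod 132553).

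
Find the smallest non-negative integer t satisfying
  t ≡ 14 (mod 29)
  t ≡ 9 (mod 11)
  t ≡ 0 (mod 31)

6510

The moduli are pairwise coprime; N = 29·11·31 = 9889.
N/29 = 341; 341 ≡ 22 (mod 29); 22·4 ≡ 1, so inverse 4.
N/11 = 899; 899 ≡ 8 (mod 11); 8·7 ≡ 1, so inverse 7.
N/31 = 319; 319 ≡ 9 (mod 31); 9·7 ≡ 1, so inverse 7.
t ≡ 14·341·4 + 9·899·7 + 0·319·7 = 75733.
75733 mod 9889 = 6510.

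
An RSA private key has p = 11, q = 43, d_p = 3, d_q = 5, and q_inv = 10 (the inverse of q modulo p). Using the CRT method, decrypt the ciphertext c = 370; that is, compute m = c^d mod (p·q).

m₁ = c^(d_p) mod p: c ≡ 7 (mod 11), and 7^3 mod 11 = 2.
m₂ = c^(d_q) mod q: c ≡ 26 (mod 43), and 26^5 mod 43 = 3.
h = q_inv·(m₁ − m₂) mod p = 10·(2 − 3) mod 11 = 1.
m = m₂ + h·q = 3 + 1·43 = 46.

46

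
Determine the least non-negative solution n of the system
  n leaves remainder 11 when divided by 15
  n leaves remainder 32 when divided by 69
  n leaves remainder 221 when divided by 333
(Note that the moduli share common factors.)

Combine the congruences pairwise.
gcd(15, 69) = 3 and 3 | (32 − 11), so the pair is consistent; merging gives n ≡ 101 (mod 345), where 345 = lcm(15, 69).
gcd(345, 333) = 3 and 3 | (221 − 101), so the pair is consistent; merging gives n ≡ 3551 (mod 38295), where 38295 = lcm(345, 333).
The solution is unique modulo lcm(15, 69, 333) = 38295.

3551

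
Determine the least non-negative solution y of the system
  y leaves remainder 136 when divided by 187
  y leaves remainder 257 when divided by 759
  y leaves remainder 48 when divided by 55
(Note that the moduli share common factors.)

gcd(187, 759) = 11 and 11 | (257 − 136), so the pair is consistent; merging gives y ≡ 4811 (mod 12903), where 12903 = lcm(187, 759).
gcd(12903, 55) = 11 and 11 | (48 − 4811), so the pair is consistent; merging gives y ≡ 56423 (mod 64515), where 64515 = lcm(12903, 55).
The solution is unique modulo lcm(187, 759, 55) = 64515.

56423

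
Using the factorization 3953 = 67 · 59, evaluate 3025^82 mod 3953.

1848

Mod 67: 3025 ≡ 10; by Fermat, exponent reduces to 82 mod 66 = 16; 10^16 ≡ 39 (mod 67).
Mod 59: 3025 ≡ 16; by Fermat, exponent reduces to 82 mod 58 = 24; 16^24 ≡ 19 (mod 59).
Combine by CRT: x ≡ 39 (mod 67), x ≡ 19 (mod 59) ⇒ x ≡ 1848 (mod 3953).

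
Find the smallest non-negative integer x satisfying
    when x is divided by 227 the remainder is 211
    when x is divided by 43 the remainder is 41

8383

From x ≡ 211 (mod 227) write x = 211 + 227t. Substituting into x ≡ 41 (mod 43) gives 227t ≡ 2 (mod 43), and since 12⁻¹ ≡ 18 (mod 43), t ≡ 36. Hence x ≡ 211 + 227·36 = 8383 (mod 9761).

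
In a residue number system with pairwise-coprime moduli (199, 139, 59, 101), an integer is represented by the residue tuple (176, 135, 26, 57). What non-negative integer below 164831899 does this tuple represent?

From x ≡ 176 (mod 199) write x = 176 + 199t. Substituting into x ≡ 135 (mod 139) gives 199t ≡ 98 (mod 139), and since 60⁻¹ ≡ 95 (mod 139), t ≡ 136. Hence x ≡ 176 + 199·136 = 27240 (mod 27661).
From x ≡ 27240 (mod 27661) write x = 27240 + 27661t. Substituting into x ≡ 26 (mod 59) gives 27661t ≡ 44 (mod 59), and since 49⁻¹ ≡ 53 (mod 59), t ≡ 31. Hence x ≡ 27240 + 27661·31 = 884731 (mod 1631999).
From x ≡ 884731 (mod 1631999) write x = 884731 + 1631999t. Substituting into x ≡ 57 (mod 101) gives 1631999t ≡ 86 (mod 101), and since 41⁻¹ ≡ 69 (mod 101), t ≡ 76. Hence x ≡ 884731 + 1631999·76 = 124916655 (mod 164831899).

124916655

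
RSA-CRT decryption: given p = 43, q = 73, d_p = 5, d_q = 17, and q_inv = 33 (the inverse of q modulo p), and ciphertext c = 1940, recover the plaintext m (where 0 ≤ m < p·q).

m₁ = c^(d_p) mod p: c ≡ 5 (mod 43), and 5^5 mod 43 = 29.
m₂ = c^(d_q) mod q: c ≡ 42 (mod 73), and 42^17 mod 73 = 15.
h = q_inv·(m₁ − m₂) mod p = 33·(29 − 15) mod 43 = 32.
m = m₂ + h·q = 15 + 32·73 = 2351.

2351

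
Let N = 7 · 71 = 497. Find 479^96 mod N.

Mod 7: 479 ≡ 3; since 6 | 96, by Fermat 3^96 ≡ 1 (mod 7).
Mod 71: 479 ≡ 53; by Fermat, exponent reduces to 96 mod 70 = 26; 53^26 ≡ 12 (mod 71).
Combine by CRT: x ≡ 1 (mod 7), x ≡ 12 (mod 71) ⇒ x ≡ 225 (mod 497).

225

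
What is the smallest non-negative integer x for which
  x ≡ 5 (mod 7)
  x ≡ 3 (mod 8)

Combine the congruences pairwise.
From x ≡ 5 (mod 7) write x = 5 + 7t. Substituting into x ≡ 3 (mod 8) gives 7t ≡ 6 (mod 8), and since 7⁻¹ ≡ 7 (mod 8), t ≡ 2. Hence x ≡ 5 + 7·2 = 19 (mod 56).

19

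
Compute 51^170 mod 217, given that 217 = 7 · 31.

25

Mod 7: 51 ≡ 2; by Fermat, exponent reduces to 170 mod 6 = 2; 2^2 ≡ 4 (mod 7).
Mod 31: 51 ≡ 20; by Fermat, exponent reduces to 170 mod 30 = 20; 20^20 ≡ 25 (mod 31).
Combine by CRT: x ≡ 4 (mod 7), x ≡ 25 (mod 31) ⇒ x ≡ 25 (mod 217).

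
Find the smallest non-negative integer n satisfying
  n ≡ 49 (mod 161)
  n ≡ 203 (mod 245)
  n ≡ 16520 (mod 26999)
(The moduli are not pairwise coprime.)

1285473

gcd(161, 245) = 7 and 7 | (203 − 49), so the pair is consistent; merging gives n ≡ 693 (mod 5635), where 5635 = lcm(161, 245).
gcd(5635, 26999) = 49 and 49 | (16520 − 693), so the pair is consistent; merging gives n ≡ 1285473 (mod 3104885), where 3104885 = lcm(5635, 26999).
The solution is unique modulo lcm(161, 245, 26999) = 3104885.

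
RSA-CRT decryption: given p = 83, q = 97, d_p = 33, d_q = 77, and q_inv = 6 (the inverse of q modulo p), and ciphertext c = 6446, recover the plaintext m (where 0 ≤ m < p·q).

m₁ = c^(d_p) mod p: c ≡ 55 (mod 83), and 55^33 mod 83 = 79.
m₂ = c^(d_q) mod q: c ≡ 44 (mod 97), and 44^77 mod 97 = 72.
h = q_inv·(m₁ − m₂) mod p = 6·(79 − 72) mod 83 = 42.
m = m₂ + h·q = 72 + 42·97 = 4146.

4146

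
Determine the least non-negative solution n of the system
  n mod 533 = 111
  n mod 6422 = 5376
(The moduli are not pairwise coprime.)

153082

Combine the congruences pairwise.
gcd(533, 6422) = 13 and 13 | (5376 − 111), so the pair is consistent; merging gives n ≡ 153082 (mod 263302), where 263302 = lcm(533, 6422).
The solution is unique modulo lcm(533, 6422) = 263302.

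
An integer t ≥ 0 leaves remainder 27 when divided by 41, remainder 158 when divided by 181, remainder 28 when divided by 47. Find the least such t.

329216

The moduli are pairwise coprime; N = 41·181·47 = 348787.
N/41 = 8507; 8507 ≡ 20 (mod 41); 20·39 ≡ 1, so inverse 39.
N/181 = 1927; 1927 ≡ 117 (mod 181); 117·82 ≡ 1, so inverse 82.
N/47 = 7421; 7421 ≡ 42 (mod 47); 42·28 ≡ 1, so inverse 28.
t ≡ 27·8507·39 + 158·1927·82 + 28·7421·28 = 39742147.
39742147 mod 348787 = 329216.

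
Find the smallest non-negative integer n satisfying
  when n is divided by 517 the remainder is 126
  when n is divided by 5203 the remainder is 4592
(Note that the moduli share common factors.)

gcd(517, 5203) = 11 and 11 | (4592 − 126), so the pair is consistent; merging gives n ≡ 197103 (mod 244541), where 244541 = lcm(517, 5203).
The solution is unique modulo lcm(517, 5203) = 244541.

197103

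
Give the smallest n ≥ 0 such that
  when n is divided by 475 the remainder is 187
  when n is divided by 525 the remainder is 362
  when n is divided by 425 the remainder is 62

43412

gcd(475, 525) = 25 and 25 | (362 − 187), so the pair is consistent; merging gives n ≡ 3512 (mod 9975), where 9975 = lcm(475, 525).
gcd(9975, 425) = 25 and 25 | (62 − 3512), so the pair is consistent; merging gives n ≡ 43412 (mod 169575), where 169575 = lcm(9975, 425).
The solution is unique modulo lcm(475, 525, 425) = 169575.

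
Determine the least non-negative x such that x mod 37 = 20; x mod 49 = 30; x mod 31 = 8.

The moduli are pairwise coprime; N = 37·49·31 = 56203.
N/37 = 1519; 1519 ≡ 2 (mod 37); 2·19 ≡ 1, so inverse 19.
N/49 = 1147; 1147 ≡ 20 (mod 49); 20·27 ≡ 1, so inverse 27.
N/31 = 1813; 1813 ≡ 15 (mod 31); 15·29 ≡ 1, so inverse 29.
x ≡ 20·1519·19 + 30·1147·27 + 8·1813·29 = 1926906.
1926906 mod 56203 = 16004.

16004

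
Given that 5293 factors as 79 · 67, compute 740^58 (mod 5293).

Mod 79: 740 ≡ 29; 29^58 ≡ 72 (mod 79).
Mod 67: 740 ≡ 3; 3^58 ≡ 40 (mod 67).
Combine by CRT: x ≡ 72 (mod 79), x ≡ 40 (mod 67) ⇒ x ≡ 3390 (mod 5293).

3390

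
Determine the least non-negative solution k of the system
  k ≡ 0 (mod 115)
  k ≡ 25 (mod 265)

gcd(115, 265) = 5 and 5 | (25 − 0), so the pair is consistent; merging gives k ≡ 5060 (mod 6095), where 6095 = lcm(115, 265).
The solution is unique modulo lcm(115, 265) = 6095.

5060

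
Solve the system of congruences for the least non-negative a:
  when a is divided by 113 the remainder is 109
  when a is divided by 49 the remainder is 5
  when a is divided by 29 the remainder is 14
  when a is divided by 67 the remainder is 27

From a ≡ 109 (mod 113) write a = 109 + 113t. Substituting into a ≡ 5 (mod 49) gives 113t ≡ 43 (mod 49), and since 15⁻¹ ≡ 36 (mod 49), t ≡ 29. Hence a ≡ 109 + 113·29 = 3386 (mod 5537).
From a ≡ 3386 (mod 5537) write a = 3386 + 5537t. Substituting into a ≡ 14 (mod 29) gives 5537t ≡ 21 (mod 29), and since 27⁻¹ ≡ 14 (mod 29), t ≡ 4. Hence a ≡ 3386 + 5537·4 = 25534 (mod 160573).
From a ≡ 25534 (mod 160573) write a = 25534 + 160573t. Substituting into a ≡ 27 (mod 67) gives 160573t ≡ 20 (mod 67), and since 41⁻¹ ≡ 18 (mod 67), t ≡ 25. Hence a ≡ 25534 + 160573·25 = 4039859 (mod 10758391).

4039859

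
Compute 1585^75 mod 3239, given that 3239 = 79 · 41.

Mod 79: 1585 ≡ 5; 5^75 ≡ 67 (mod 79).
Mod 41: 1585 ≡ 27; by Fermat, exponent reduces to 75 mod 40 = 35; 27^35 ≡ 3 (mod 41).
Combine by CRT: x ≡ 67 (mod 79), x ≡ 3 (mod 41) ⇒ x ≡ 2832 (mod 3239).

2832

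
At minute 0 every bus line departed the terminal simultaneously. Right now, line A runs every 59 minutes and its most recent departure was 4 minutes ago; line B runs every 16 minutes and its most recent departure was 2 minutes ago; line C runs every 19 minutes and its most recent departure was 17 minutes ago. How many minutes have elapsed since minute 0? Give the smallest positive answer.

16642

The moduli are pairwise coprime; N = 59·16·19 = 17936.
N/59 = 304; 304 ≡ 9 (mod 59); 9·46 ≡ 1, so inverse 46.
N/16 = 1121; 1121 ≡ 1 (mod 16), inverse 1.
N/19 = 944; 944 ≡ 13 (mod 19); 13·3 ≡ 1, so inverse 3.
t ≡ 4·304·46 + 2·1121·1 + 17·944·3 = 106322.
106322 mod 17936 = 16642.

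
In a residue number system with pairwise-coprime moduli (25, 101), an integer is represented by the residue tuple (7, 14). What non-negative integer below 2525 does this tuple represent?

From x ≡ 7 (mod 25) write x = 7 + 25t. Substituting into x ≡ 14 (mod 101) gives 25t ≡ 7 (mod 101), and since 25⁻¹ ≡ 97 (mod 101), t ≡ 73. Hence x ≡ 7 + 25·73 = 1832 (mod 2525).

1832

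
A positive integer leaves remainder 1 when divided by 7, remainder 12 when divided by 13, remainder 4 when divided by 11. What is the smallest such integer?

The moduli are pairwise coprime; M = 7·13·11 = 1001.
M/7 = 143; 143 ≡ 3 (mod 7); 3·5 ≡ 1, so inverse 5.
M/13 = 77; 77 ≡ 12 (mod 13); 12·12 ≡ 1, so inverse 12.
M/11 = 91; 91 ≡ 3 (mod 11); 3·4 ≡ 1, so inverse 4.
N ≡ 1·143·5 + 12·77·12 + 4·91·4 = 13259.
13259 mod 1001 = 246.

246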